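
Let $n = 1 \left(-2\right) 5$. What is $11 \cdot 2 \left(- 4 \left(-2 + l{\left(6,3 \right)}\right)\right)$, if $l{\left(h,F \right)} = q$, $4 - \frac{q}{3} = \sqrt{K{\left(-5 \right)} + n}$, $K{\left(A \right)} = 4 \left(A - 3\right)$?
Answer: $-880 + 264 i \sqrt{42} \approx -880.0 + 1710.9 i$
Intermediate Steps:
$K{\left(A \right)} = -12 + 4 A$ ($K{\left(A \right)} = 4 \left(-3 + A\right) = -12 + 4 A$)
$n = -10$ ($n = \left(-2\right) 5 = -10$)
$q = 12 - 3 i \sqrt{42}$ ($q = 12 - 3 \sqrt{\left(-12 + 4 \left(-5\right)\right) - 10} = 12 - 3 \sqrt{\left(-12 - 20\right) - 10} = 12 - 3 \sqrt{-32 - 10} = 12 - 3 \sqrt{-42} = 12 - 3 i \sqrt{42} \approx 12.0 - 19.442 i$)
$l{\left(h,F \right)} = 12 - 3 i \sqrt{42}$
$11 \cdot 2 \left(- 4 \left(-2 + l{\left(6,3 \right)}\right)\right) = 11 \cdot 2 \left(- 4 \left(-2 + \left(12 - 3 i \sqrt{42}\right)\right)\right) = 22 \left(- 4 \left(10 - 3 i \sqrt{42}\right)\right) = 22 \left(-40 + 12 i \sqrt{42}\right) = -880 + 264 i \sqrt{42}$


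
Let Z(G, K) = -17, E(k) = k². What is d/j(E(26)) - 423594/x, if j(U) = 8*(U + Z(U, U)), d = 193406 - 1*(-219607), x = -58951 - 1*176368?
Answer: 99422993715/1240601768 ≈ 80.141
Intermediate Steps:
x = -235319 (x = -58951 - 176368 = -235319)
d = 413013 (d = 193406 + 219607 = 413013)
j(U) = -136 + 8*U (j(U) = 8*(U - 17) = 8*(-17 + U) = -136 + 8*U)
d/j(E(26)) - 423594/x = 413013/(-136 + 8*26²) - 423594/(-235319) = 413013/(-136 + 8*676) - 423594*(-1/235319) = 413013/(-136 + 5408) + 423594/235319 = 413013/5272 + 423594/235319 = 99422993715/1240601768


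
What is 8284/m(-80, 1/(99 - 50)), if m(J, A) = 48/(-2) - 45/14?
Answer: -115976/381 ≈ -304.40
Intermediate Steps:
m(J, A) = -381/14 (m(J, A) = 48*(-½) - 45*1/14 = -24 - 45/14 = -381/14)
8284/m(-80, 1/(99 - 50)) = 8284/(-381/14) = 8284*(-14/381) = -115976/381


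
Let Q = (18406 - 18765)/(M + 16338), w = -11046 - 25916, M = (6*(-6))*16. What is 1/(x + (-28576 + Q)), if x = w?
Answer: -15762/1033010315 ≈ -1.5258e-5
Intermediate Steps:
M = -576 (M = -36*16 = -576)
w = -36962
x = -36962
Q = -359/15762 (Q = (18406 - 18765)/(-576 + 16338) = -359/15762 ≈ -0.022776)
1/(x + (-28576 + Q)) = 1/(-36962 + (-28576 - 359/15762)) = 1/(-36962 - 450415271/15762) = 1/(-1033010315/15762) = -15762/1033010315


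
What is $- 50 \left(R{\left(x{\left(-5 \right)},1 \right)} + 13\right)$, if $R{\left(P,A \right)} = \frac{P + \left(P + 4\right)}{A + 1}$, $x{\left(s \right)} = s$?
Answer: $-500$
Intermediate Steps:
$R{\left(P,A \right)} = \frac{4 + 2 P}{1 + A}$ ($R{\left(P,A \right)} = \frac{P + \left(4 + P\right)}{1 + A} = \frac{4 + 2 P}{1 + A}$)
$- 50 \left(R{\left(x{\left(-5 \right)},1 \right)} + 13\right) = - 50 \left(\frac{2 \left(2 - 5\right)}{1 + 1} + 13\right) = - 50 \left(2 \cdot \frac{1}{2} \left(-3\right) + 13\right) = - 50 \left(-3 + 13\right) = \left(-50\right) 10 = -500$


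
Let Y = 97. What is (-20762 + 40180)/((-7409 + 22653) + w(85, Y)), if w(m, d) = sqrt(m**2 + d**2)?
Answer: 148003996/116181451 - 9709*sqrt(16634)/116181451 ≈ 1.2631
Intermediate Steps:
w(m, d) = sqrt(d**2 + m**2)
(-20762 + 40180)/((-7409 + 22653) + w(85, Y)) = (-20762 + 40180)/((-7409 + 22653) + sqrt(97**2 + 85**2)) = 19418/(15244 + sqrt(9409 + 7225)) = 19418/(15244 + sqrt(16634))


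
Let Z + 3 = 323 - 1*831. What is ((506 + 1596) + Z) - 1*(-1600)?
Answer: 3191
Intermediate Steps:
Z = -511 (Z = -3 + (323 - 1*831) = -3 + (323 - 831) = -3 - 508 = -511)
((506 + 1596) + Z) - 1*(-1600) = ((506 + 1596) - 511) - 1*(-1600) = (2102 - 511) + 1600 = 1591 + 1600 = 3191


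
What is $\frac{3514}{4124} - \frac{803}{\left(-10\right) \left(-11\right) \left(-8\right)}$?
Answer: $\frac{145543}{82480} \approx 1.7646$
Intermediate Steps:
$\frac{3514}{4124} - \frac{803}{\left(-10\right) \left(-11\right) \left(-8\right)} = 3514 \cdot \frac{1}{4124} - \frac{803}{110 \left(-8\right)} = \frac{1757}{2062} - \frac{803}{-880} = \frac{1757}{2062} - - \frac{73}{80} = \frac{1757}{2062} + \frac{73}{80} = \frac{145543}{82480}$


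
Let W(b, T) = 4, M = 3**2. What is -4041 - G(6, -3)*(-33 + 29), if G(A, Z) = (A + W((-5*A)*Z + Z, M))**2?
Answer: -3641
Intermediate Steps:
M = 9
G(A, Z) = (4 + A)**2 (G(A, Z) = (A + 4)**2 = (4 + A)**2)
-4041 - G(6, -3)*(-33 + 29) = -4041 - (4 + 6)**2*(-33 + 29) = -4041 - 10**2*(-4) = -4041 - 100*(-4) = -4041 - 1*(-400) = -4041 + 400 = -3641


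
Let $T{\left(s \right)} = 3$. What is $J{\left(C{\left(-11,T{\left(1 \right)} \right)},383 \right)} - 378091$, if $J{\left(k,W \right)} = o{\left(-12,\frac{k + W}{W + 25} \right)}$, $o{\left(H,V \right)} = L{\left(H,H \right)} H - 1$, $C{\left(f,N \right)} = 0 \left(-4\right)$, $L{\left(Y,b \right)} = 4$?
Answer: $-378140$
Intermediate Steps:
$C{\left(f,N \right)} = 0$
$o{\left(H,V \right)} = -1 + 4 H$ ($o{\left(H,V \right)} = 4 H - 1 = -1 + 4 H$)
$J{\left(k,W \right)} = -49$ ($J{\left(k,W \right)} = -1 + 4 \left(-12\right) = -1 - 48 = -49$)
$J{\left(C{\left(-11,T{\left(1 \right)} \right)},383 \right)} - 378091 = -49 - 378091 = -378140$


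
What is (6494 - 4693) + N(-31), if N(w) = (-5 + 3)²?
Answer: 1805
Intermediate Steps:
N(w) = 4 (N(w) = (-2)² = 4)
(6494 - 4693) + N(-31) = (6494 - 4693) + 4 = 1801 + 4 = 1805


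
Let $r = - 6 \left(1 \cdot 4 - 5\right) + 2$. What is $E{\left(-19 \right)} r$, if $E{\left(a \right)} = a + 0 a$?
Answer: $-152$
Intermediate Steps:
$E{\left(a \right)} = a$ ($E{\left(a \right)} = a + 0 = a$)
$r = 8$ ($r = - 6 \left(4 - 5\right) + 2 = \left(-6\right) \left(-1\right) + 2 = 6 + 2 = 8$)
$E{\left(-19 \right)} r = \left(-19\right) 8 = -152$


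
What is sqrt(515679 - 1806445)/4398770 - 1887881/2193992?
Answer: -1887881/2193992 + I*sqrt(1290766)/4398770 ≈ -0.86048 + 0.00025828*I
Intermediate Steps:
sqrt(515679 - 1806445)/4398770 - 1887881/2193992 = sqrt(-1290766)*(1/4398770) - 1887881*1/2193992 = (I*sqrt(1290766))*(1/4398770) - 1887881/2193992 = I*sqrt(1290766)/4398770 - 1887881/2193992 = -1887881/2193992 + I*sqrt(1290766)/4398770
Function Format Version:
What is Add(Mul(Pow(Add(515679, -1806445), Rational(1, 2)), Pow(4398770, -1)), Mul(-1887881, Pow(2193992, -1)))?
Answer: Add(Rational(-1887881, 2193992), Mul(Rational(1, 4398770), I, Pow(1290766, Rational(1, 2)))) ≈ Add(-0.86048, Mul(0.00025828, I))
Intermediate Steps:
Add(Mul(Pow(Add(515679, -1806445), Rational(1, 2)), Pow(4398770, -1)), Mul(-1887881, Pow(2193992, -1))) = Add(Mul(Pow(-1290766, Rational(1, 2)), Rational(1, 4398770)), Mul(-1887881, Rational(1, 2193992))) = Add(Mul(Mul(I, Pow(1290766, Rational(1, 2))), Rational(1, 4398770)), Rational(-1887881, 2193992)) = Add(Mul(Rational(1, 4398770), I, Pow(1290766, Rational(1, 2))), Rational(-1887881, 2193992)) = Add(Rational(-1887881, 2193992), Mul(Rational(1, 4398770), I, Pow(1290766, Rational(1, 2))))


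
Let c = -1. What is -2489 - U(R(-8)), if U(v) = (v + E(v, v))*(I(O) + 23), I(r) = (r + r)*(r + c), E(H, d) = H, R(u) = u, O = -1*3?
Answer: -1737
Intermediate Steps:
O = -3
I(r) = 2*r*(-1 + r) (I(r) = (r + r)*(r - 1) = (2*r)*(-1 + r) = 2*r*(-1 + r))
U(v) = 94*v (U(v) = (v + v)*(2*(-3)*(-1 - 3) + 23) = (2*v)*(2*(-3)*(-4) + 23) = (2*v)*(24 + 23) = (2*v)*47 = 94*v)
-2489 - U(R(-8)) = -2489 - 94*(-8) = -2489 - 1*(-752) = -2489 + 752 = -1737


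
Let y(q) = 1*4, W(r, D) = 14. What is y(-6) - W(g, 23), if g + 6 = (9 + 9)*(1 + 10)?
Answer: -10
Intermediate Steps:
g = 192 (g = -6 + (9 + 9)*(1 + 10) = -6 + 18*11 = -6 + 198 = 192)
y(q) = 4
y(-6) - W(g, 23) = 4 - 1*14 = 4 - 14 = -10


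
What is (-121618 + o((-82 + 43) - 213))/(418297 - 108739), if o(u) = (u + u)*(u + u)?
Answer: 66199/154779 ≈ 0.42770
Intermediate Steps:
o(u) = 4*u² (o(u) = (2*u)*(2*u) = 4*u²)
(-121618 + o((-82 + 43) - 213))/(418297 - 108739) = (-121618 + 4*((-82 + 43) - 213)²)/(418297 - 108739) = (-121618 + 4*(-39 - 213)²)/309558 = (-121618 + 4*(-252)²)*(1/309558) = (-121618 + 4*63504)*(1/309558) = (-121618 + 254016)*(1/309558) = 132398*(1/309558) = 66199/154779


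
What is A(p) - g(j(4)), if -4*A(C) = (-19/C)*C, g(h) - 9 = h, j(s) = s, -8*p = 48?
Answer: -33/4 ≈ -8.2500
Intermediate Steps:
p = -6 (p = -⅛*48 = -6)
g(h) = 9 + h
A(C) = 19/4 (A(C) = -(-19/C)*C/4 = -¼*(-19) = 19/4)
A(p) - g(j(4)) = 19/4 - (9 + 4) = 19/4 - 1*13 = 19/4 - 13 = -33/4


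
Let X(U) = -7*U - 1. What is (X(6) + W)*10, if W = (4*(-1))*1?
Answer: -470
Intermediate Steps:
W = -4 (W = -4*1 = -4)
X(U) = -1 - 7*U
(X(6) + W)*10 = ((-1 - 7*6) - 4)*10 = ((-1 - 42) - 4)*10 = (-43 - 4)*10 = -47*10 = -470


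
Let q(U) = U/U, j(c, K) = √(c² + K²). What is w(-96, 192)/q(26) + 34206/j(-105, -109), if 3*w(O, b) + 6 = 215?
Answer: 209/3 + 17103*√22906/11453 ≈ 295.68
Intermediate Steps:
j(c, K) = √(K² + c²)
w(O, b) = 209/3 (w(O, b) = -2 + (⅓)*215 = -2 + 215/3 = 209/3)
q(U) = 1
w(-96, 192)/q(26) + 34206/j(-105, -109) = (209/3)/1 + 34206/(√((-109)² + (-105)²)) = (209/3)*1 + 34206/(√(11881 + 11025)) = 209/3 + 34206/(√22906) = 209/3 + 34206*(√22906/22906) = 209/3 + 17103*√22906/11453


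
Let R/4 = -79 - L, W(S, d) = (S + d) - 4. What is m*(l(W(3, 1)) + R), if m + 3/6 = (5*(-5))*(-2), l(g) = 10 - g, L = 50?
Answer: -25047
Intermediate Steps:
W(S, d) = -4 + S + d
R = -516 (R = 4*(-79 - 1*50) = 4*(-79 - 50) = 4*(-129) = -516)
m = 99/2 (m = -1/2 + (5*(-5))*(-2) = -1/2 - 25*(-2) = -1/2 + 50 = 99/2 ≈ 49.500)
m*(l(W(3, 1)) + R) = 99*((10 - (-4 + 3 + 1)) - 516)/2 = 99*((10 - 1*0) - 516)/2 = 99*((10 + 0) - 516)/2 = 99*(10 - 516)/2 = (99/2)*(-506) = -25047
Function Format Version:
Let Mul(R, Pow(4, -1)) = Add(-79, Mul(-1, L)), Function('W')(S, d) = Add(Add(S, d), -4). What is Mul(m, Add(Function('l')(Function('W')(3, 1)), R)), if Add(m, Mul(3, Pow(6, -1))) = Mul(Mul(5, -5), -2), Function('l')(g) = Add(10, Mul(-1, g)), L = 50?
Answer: -25047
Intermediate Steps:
Function('W')(S, d) = Add(-4, S, d)
R = -516 (R = Mul(4, Add(-79, Mul(-1, 50))) = Mul(4, Add(-79, -50)) = Mul(4, -129) = -516)
m = Rational(99, 2) (m = Add(Rational(-1, 2), Mul(Mul(5, -5), -2)) = Add(Rational(-1, 2), Mul(-25, -2)) = Add(Rational(-1, 2), 50) = Rational(99, 2) ≈ 49.500)
Mul(m, Add(Function('l')(Function('W')(3, 1)), R)) = Mul(Rational(99, 2), Add(Add(10, Mul(-1, Add(-4, 3, 1))), -516)) = Mul(Rational(99, 2), Add(Add(10, Mul(-1, 0)), -516)) = Mul(Rational(99, 2), Add(Add(10, 0), -516)) = Mul(Rational(99, 2), Add(10, -516)) = Mul(Rational(99, 2), -506) = -25047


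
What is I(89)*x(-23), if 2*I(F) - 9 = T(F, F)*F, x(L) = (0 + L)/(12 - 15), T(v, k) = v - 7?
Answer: 168061/6 ≈ 28010.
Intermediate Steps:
T(v, k) = -7 + v
x(L) = -L/3 (x(L) = L/(-3) = L*(-⅓) = -L/3)
I(F) = 9/2 + F*(-7 + F)/2 (I(F) = 9/2 + ((-7 + F)*F)/2 = 9/2 + (F*(-7 + F))/2 = 9/2 + F*(-7 + F)/2)
I(89)*x(-23) = (9/2 + (½)*89*(-7 + 89))*(-⅓*(-23)) = (9/2 + (½)*89*82)*(23/3) = (9/2 + 3649)*(23/3) = (7307/2)*(23/3) = 168061/6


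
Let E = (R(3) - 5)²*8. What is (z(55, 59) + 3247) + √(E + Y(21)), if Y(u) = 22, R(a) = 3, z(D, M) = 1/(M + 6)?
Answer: 211056/65 + 3*√6 ≈ 3254.4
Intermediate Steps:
z(D, M) = 1/(6 + M)
E = 32 (E = (3 - 5)²*8 = (-2)²*8 = 4*8 = 32)
(z(55, 59) + 3247) + √(E + Y(21)) = (1/(6 + 59) + 3247) + √(32 + 22) = (1/65 + 3247) + √54 = (1/65 + 3247) + 3*√6 = 211056/65 + 3*√6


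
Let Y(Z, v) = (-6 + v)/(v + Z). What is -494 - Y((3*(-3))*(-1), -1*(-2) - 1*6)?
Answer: -492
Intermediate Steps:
Y(Z, v) = (-6 + v)/(Z + v)
-494 - Y((3*(-3))*(-1), -1*(-2) - 1*6) = -494 - (-6 + (-1*(-2) - 1*6))/((3*(-3))*(-1) + (-1*(-2) - 1*6)) = -494 - (-6 + (2 - 6))/(-9*(-1) + (2 - 6)) = -494 - (-6 - 4)/(9 - 4) = -494 - (-10)/5 = -494 - 1*(-2) = -494 + 2 = -492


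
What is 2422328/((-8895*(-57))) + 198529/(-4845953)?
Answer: 11637830457649/2456970860295 ≈ 4.7367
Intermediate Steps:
2422328/((-8895*(-57))) + 198529/(-4845953) = 2422328/507015 + 198529*(-1/4845953) = 2422328*(1/507015) - 198529/4845953 = 2422328/507015 - 198529/4845953 = 11637830457649/2456970860295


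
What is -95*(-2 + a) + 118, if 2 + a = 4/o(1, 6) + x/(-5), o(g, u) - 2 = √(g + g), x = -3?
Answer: 61 + 190*√2 ≈ 329.70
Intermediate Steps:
o(g, u) = 2 + √2*√g (o(g, u) = 2 + √(g + g) = 2 + √(2*g) = 2 + √2*√g)
a = -7/5 + 4/(2 + √2) (a = -2 + (4/(2 + √2*√1) - 3/(-5)) = -2 + (4/(2 + √2*1) - 3*(-⅕)) = -2 + (4/(2 + √2) + ⅗) = -2 + (⅗ + 4/(2 + √2)) = -7/5 + 4/(2 + √2) ≈ -0.22843)
-95*(-2 + a) + 118 = -95*(-2 + (13/5 - 2*√2)) + 118 = -95*(⅗ - 2*√2) + 118 = -19*(3 - 10*√2) + 118 = (-57 + 190*√2) + 118 = 61 + 190*√2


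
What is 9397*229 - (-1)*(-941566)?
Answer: 1210347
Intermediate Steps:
9397*229 - (-1)*(-941566) = 2151913 - 1*941566 = 2151913 - 941566 = 1210347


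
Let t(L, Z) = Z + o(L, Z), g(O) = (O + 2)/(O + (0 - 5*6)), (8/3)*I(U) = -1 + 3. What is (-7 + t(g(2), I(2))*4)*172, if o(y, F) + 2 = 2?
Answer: -688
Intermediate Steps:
I(U) = ¾ (I(U) = 3*(-1 + 3)/8 = (3/8)*2 = ¾)
o(y, F) = 0 (o(y, F) = -2 + 2 = 0)
g(O) = (2 + O)/(-30 + O) (g(O) = (2 + O)/(O + (0 - 30)) = (2 + O)/(O - 30) = (2 + O)/(-30 + O))
t(L, Z) = Z (t(L, Z) = Z + 0 = Z)
(-7 + t(g(2), I(2))*4)*172 = (-7 + (¾)*4)*172 = (-7 + 3)*172 = -4*172 = -688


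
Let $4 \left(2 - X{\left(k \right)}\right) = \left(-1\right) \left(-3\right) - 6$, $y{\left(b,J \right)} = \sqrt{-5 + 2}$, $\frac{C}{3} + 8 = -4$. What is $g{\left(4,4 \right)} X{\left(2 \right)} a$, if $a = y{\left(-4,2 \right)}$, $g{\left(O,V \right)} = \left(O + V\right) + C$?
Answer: $- 77 i \sqrt{3} \approx - 133.37 i$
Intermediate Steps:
$C = -36$ ($C = -24 + 3 \left(-4\right) = -24 - 12 = -36$)
$g{\left(O,V \right)} = -36 + O + V$ ($g{\left(O,V \right)} = \left(O + V\right) - 36 = -36 + O + V$)
$y{\left(b,J \right)} = i \sqrt{3}$ ($y{\left(b,J \right)} = \sqrt{-3} = i \sqrt{3}$)
$X{\left(k \right)} = \frac{11}{4}$ ($X{\left(k \right)} = 2 - \frac{\left(-1\right) \left(-3\right) - 6}{4} = 2 - \frac{3 - 6}{4} = 2 - - \frac{3}{4} = 2 + \frac{3}{4} = \frac{11}{4}$)
$a = i \sqrt{3} \approx 1.732 i$
$g{\left(4,4 \right)} X{\left(2 \right)} a = \left(-36 + 4 + 4\right) \frac{11}{4} i \sqrt{3} = \left(-28\right) \frac{11}{4} i \sqrt{3} = - 77 i \sqrt{3}$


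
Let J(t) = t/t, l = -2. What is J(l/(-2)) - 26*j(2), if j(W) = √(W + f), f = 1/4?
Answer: -38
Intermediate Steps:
f = ¼ (f = 1*(¼) = ¼ ≈ 0.25000)
J(t) = 1
j(W) = √(¼ + W) (j(W) = √(W + ¼) = √(¼ + W))
J(l/(-2)) - 26*j(2) = 1 - 13*√(1 + 4*2) = 1 - 13*√(1 + 8) = 1 - 13*√9 = 1 - 13*3 = 1 - 26*3/2 = 1 - 39 = -38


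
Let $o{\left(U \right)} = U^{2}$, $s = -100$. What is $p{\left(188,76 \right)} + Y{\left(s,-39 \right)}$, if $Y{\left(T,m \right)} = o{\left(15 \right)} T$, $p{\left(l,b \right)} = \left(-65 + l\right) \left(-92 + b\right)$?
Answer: $-24468$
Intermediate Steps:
$p{\left(l,b \right)} = \left(-92 + b\right) \left(-65 + l\right)$
$Y{\left(T,m \right)} = 225 T$ ($Y{\left(T,m \right)} = 15^{2} T = 225 T$)
$p{\left(188,76 \right)} + Y{\left(s,-39 \right)} = \left(5980 - 17296 - 4940 + 76 \cdot 188\right) + 225 \left(-100\right) = \left(5980 - 17296 - 4940 + 14288\right) - 22500 = -1968 - 22500 = -24468$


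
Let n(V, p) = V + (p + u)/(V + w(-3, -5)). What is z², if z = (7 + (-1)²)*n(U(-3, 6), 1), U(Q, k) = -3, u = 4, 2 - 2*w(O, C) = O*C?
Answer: 287296/361 ≈ 795.83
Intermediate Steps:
w(O, C) = 1 - C*O/2 (w(O, C) = 1 - O*C/2 = 1 - C*O/2)
n(V, p) = V + (4 + p)/(-13/2 + V) (n(V, p) = V + (p + 4)/(V + (1 - ½*(-5)*(-3))) = V + (4 + p)/(V + (1 - 15/2)) = V + (4 + p)/(V - 13/2) = V + (4 + p)/(-13/2 + V))
z = -536/19 (z = (7 + (-1)²)*((8 - 13*(-3) + 2*1 + 2*(-3)²)/(-13 + 2*(-3))) = (7 + 1)*((8 + 39 + 2 + 2*9)/(-13 - 6)) = 8*((8 + 39 + 2 + 18)/(-19)) = 8*(-1/19*67) = 8*(-67/19) = -536/19 ≈ -28.211)
z² = (-536/19)² = 287296/361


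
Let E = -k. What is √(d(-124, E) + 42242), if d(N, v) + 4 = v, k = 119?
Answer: √42119 ≈ 205.23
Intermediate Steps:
E = -119 (E = -1*119 = -119)
d(N, v) = -4 + v
√(d(-124, E) + 42242) = √((-4 - 119) + 42242) = √(-123 + 42242) = √42119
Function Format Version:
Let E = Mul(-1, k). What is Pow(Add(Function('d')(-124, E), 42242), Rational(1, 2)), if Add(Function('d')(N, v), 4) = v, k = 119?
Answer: Pow(42119, Rational(1, 2)) ≈ 205.23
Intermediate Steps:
E = -119 (E = Mul(-1, 119) = -119)
Function('d')(N, v) = Add(-4, v)
Pow(Add(Function('d')(-124, E), 42242), Rational(1, 2)) = Pow(Add(Add(-4, -119), 42242), Rational(1, 2)) = Pow(Add(-123, 42242), Rational(1, 2)) = Pow(42119, Rational(1, 2))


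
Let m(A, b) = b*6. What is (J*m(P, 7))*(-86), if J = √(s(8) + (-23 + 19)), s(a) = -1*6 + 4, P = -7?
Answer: -3612*I*√6 ≈ -8847.6*I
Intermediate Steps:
s(a) = -2 (s(a) = -6 + 4 = -2)
m(A, b) = 6*b
J = I*√6 (J = √(-2 + (-23 + 19)) = √(-2 - 4) = √(-6) = I*√6 ≈ 2.4495*I)
(J*m(P, 7))*(-86) = ((I*√6)*(6*7))*(-86) = ((I*√6)*42)*(-86) = (42*I*√6)*(-86) = -3612*I*√6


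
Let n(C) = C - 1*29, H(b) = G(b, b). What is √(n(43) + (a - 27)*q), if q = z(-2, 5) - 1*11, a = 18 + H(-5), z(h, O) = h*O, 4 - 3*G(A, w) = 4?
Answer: √203 ≈ 14.248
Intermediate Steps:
G(A, w) = 0 (G(A, w) = 4/3 - ⅓*4 = 4/3 - 4/3 = 0)
z(h, O) = O*h
H(b) = 0
n(C) = -29 + C (n(C) = C - 29 = -29 + C)
a = 18 (a = 18 + 0 = 18)
q = -21 (q = 5*(-2) - 1*11 = -10 - 11 = -21)
√(n(43) + (a - 27)*q) = √((-29 + 43) + (18 - 27)*(-21)) = √(14 - 9*(-21)) = √(14 + 189) = √203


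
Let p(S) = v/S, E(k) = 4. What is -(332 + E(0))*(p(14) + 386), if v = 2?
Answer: -129744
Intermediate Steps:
p(S) = 2/S
-(332 + E(0))*(p(14) + 386) = -(332 + 4)*(2/14 + 386) = -336*(2*(1/14) + 386) = -336*(1/7 + 386) = -336*2703/7 = -1*129744 = -129744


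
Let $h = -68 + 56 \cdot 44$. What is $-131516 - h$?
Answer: $-133912$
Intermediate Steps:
$h = 2396$ ($h = -68 + 2464 = 2396$)
$-131516 - h = -131516 - 2396 = -133912$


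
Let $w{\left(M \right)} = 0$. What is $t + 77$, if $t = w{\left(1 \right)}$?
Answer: $77$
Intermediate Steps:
$t = 0$
$t + 77 = 0 + 77 = 77$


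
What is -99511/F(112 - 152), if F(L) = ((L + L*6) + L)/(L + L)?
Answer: -99511/4 ≈ -24878.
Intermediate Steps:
F(L) = 4 (F(L) = ((L + 6*L) + L)/((2*L)) = (7*L + L)*(1/(2*L)) = (8*L)*(1/(2*L)) = 4)
-99511/F(112 - 152) = -99511/4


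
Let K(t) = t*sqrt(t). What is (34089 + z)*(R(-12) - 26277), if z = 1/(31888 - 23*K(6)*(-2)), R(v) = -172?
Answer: -57274703008428355/63524218 + 1824981*sqrt(6)/254096872 ≈ -9.0162e+8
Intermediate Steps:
K(t) = t**(3/2)
z = 1/(31888 + 276*sqrt(6)) (z = 1/(31888 - 138*sqrt(6)*(-2)) = 1/(31888 + 276*sqrt(6)) ≈ 3.0709e-5)
(34089 + z)*(R(-12) - 26277) = (34089 + (1993/63524218 - 69*sqrt(6)/254096872))*(-172 - 26277) = (2165477069395/63524218 - 69*sqrt(6)/254096872)*(-26449) = -57274703008428355/63524218 + 1824981*sqrt(6)/254096872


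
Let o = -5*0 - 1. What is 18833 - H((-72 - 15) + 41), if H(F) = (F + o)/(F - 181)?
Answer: 4275044/227 ≈ 18833.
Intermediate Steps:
o = -1 (o = 0 - 1 = -1)
H(F) = (-1 + F)/(-181 + F) (H(F) = (F - 1)/(F - 181) = (-1 + F)/(-181 + F))
18833 - H((-72 - 15) + 41) = 18833 - (-1 + ((-72 - 15) + 41))/(-181 + ((-72 - 15) + 41)) = 18833 - (-1 + (-87 + 41))/(-181 + (-87 + 41)) = 18833 - (-1 - 46)/(-181 - 46) = 18833 - (-47)/(-227) = 18833 - (-1)*(-47)/227 = 18833 - 1*47/227 = 18833 - 47/227 = 4275044/227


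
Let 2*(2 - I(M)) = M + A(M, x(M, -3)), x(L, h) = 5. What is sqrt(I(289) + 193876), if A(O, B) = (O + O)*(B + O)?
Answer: sqrt(435070)/2 ≈ 329.80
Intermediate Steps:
A(O, B) = 2*O*(B + O) (A(O, B) = (2*O)*(B + O) = 2*O*(B + O))
I(M) = 2 - M/2 - M*(5 + M) (I(M) = 2 - (M + 2*M*(5 + M))/2 = 2 + (-M/2 - M*(5 + M)) = 2 - M/2 - M*(5 + M))
sqrt(I(289) + 193876) = sqrt((2 - 1*289**2 - 11/2*289) + 193876) = sqrt((2 - 1*83521 - 3179/2) + 193876) = sqrt((2 - 83521 - 3179/2) + 193876) = sqrt(-170217/2 + 193876) = sqrt(217535/2) = sqrt(435070)/2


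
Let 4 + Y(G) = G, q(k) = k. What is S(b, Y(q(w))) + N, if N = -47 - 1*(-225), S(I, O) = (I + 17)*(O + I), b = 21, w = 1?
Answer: 862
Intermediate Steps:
Y(G) = -4 + G
S(I, O) = (17 + I)*(I + O)
N = 178 (N = -47 + 225 = 178)
S(b, Y(q(w))) + N = (21² + 17*21 + 17*(-4 + 1) + 21*(-4 + 1)) + 178 = (441 + 357 + 17*(-3) + 21*(-3)) + 178 = (441 + 357 - 51 - 63) + 178 = 684 + 178 = 862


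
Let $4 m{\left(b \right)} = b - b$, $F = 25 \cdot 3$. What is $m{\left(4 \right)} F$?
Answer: $0$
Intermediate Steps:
$F = 75$
$m{\left(b \right)} = 0$ ($m{\left(b \right)} = \frac{b - b}{4} = \frac{1}{4} \cdot 0 = 0$)
$m{\left(4 \right)} F = 0 \cdot 75 = 0$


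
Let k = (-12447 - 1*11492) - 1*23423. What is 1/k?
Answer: -1/47362 ≈ -2.1114e-5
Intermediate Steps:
k = -47362 (k = (-12447 - 11492) - 23423 = -23939 - 23423 = -47362)
1/k = 1/(-47362) = -1/47362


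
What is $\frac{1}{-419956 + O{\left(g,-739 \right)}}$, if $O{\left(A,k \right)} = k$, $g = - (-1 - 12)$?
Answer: $- \frac{1}{420695} \approx -2.377 \cdot 10^{-6}$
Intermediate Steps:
$g = 13$ ($g = \left(-1\right) \left(-13\right) = 13$)
$\frac{1}{-419956 + O{\left(g,-739 \right)}} = \frac{1}{-419956 - 739} = \frac{1}{-420695} = - \frac{1}{420695}$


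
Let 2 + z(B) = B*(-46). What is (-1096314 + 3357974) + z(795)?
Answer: 2225088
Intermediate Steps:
z(B) = -2 - 46*B (z(B) = -2 + B*(-46) = -2 - 46*B)
(-1096314 + 3357974) + z(795) = (-1096314 + 3357974) + (-2 - 46*795) = 2261660 + (-2 - 36570) = 2261660 - 36572 = 2225088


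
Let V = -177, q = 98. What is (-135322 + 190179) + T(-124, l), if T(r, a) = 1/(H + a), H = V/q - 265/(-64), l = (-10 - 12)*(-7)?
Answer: 26894470241/490265 ≈ 54857.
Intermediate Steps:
l = 154 (l = -22*(-7) = 154)
H = 7321/3136 (H = -177/98 - 265/(-64) = -177*1/98 - 265*(-1/64) = -177/98 + 265/64 = 7321/3136 ≈ 2.3345)
T(r, a) = 1/(7321/3136 + a)
(-135322 + 190179) + T(-124, l) = (-135322 + 190179) + 3136/(7321 + 3136*154) = 54857 + 3136/(7321 + 482944) = 54857 + 3136/490265 = 26894470241/490265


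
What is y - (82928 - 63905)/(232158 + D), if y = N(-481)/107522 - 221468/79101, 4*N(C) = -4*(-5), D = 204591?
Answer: -3520594972549355/1238197641661926 ≈ -2.8433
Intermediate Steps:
N(C) = 5 (N(C) = (-4*(-5))/4 = (¼)*20 = 5)
y = -23812286791/8505097722 (y = 5/107522 - 221468/79101 = -23812286791/8505097722 ≈ -2.7998)
y - (82928 - 63905)/(232158 + D) = -23812286791/8505097722 - (82928 - 63905)/(232158 + 204591) = -23812286791/8505097722 - 19023/436749 = -23812286791/8505097722 - 1*6341/145583 = -23812286791/8505097722 - 6341/145583 = -3520594972549355/1238197641661926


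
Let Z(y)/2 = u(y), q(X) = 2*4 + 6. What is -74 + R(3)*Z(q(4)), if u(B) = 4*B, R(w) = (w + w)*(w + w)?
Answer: 3958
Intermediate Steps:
R(w) = 4*w² (R(w) = (2*w)*(2*w) = 4*w²)
q(X) = 14 (q(X) = 8 + 6 = 14)
Z(y) = 8*y (Z(y) = 2*(4*y) = 8*y)
-74 + R(3)*Z(q(4)) = -74 + (4*3²)*(8*14) = -74 + (4*9)*112 = -74 + 36*112 = -74 + 4032 = 3958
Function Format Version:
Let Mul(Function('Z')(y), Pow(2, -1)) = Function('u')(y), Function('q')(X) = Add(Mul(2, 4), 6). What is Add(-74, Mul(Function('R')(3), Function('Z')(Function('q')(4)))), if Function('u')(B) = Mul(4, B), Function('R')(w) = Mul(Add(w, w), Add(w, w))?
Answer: 3958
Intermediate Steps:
Function('R')(w) = Mul(4, Pow(w, 2)) (Function('R')(w) = Mul(Mul(2, w), Mul(2, w)) = Mul(4, Pow(w, 2)))
Function('q')(X) = 14 (Function('q')(X) = Add(8, 6) = 14)
Function('Z')(y) = Mul(8, y) (Function('Z')(y) = Mul(2, Mul(4, y)) = Mul(8, y))
Add(-74, Mul(Function('R')(3), Function('Z')(Function('q')(4)))) = Add(-74, Mul(Mul(4, Pow(3, 2)), Mul(8, 14))) = Add(-74, Mul(Mul(4, 9), 112)) = Add(-74, Mul(36, 112)) = Add(-74, 4032) = 3958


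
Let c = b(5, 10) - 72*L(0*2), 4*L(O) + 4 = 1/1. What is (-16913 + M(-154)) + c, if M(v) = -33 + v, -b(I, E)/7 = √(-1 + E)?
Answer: -17067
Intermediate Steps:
b(I, E) = -7*√(-1 + E)
L(O) = -¾ (L(O) = -1 + (¼)/1 = -1 + (¼)*1 = -1 + ¼ = -¾)
c = 33 (c = -7*√(-1 + 10) - 72*(-¾) = -7*√9 + 54 = -7*3 + 54 = -21 + 54 = 33)
(-16913 + M(-154)) + c = (-16913 + (-33 - 154)) + 33 = (-16913 - 187) + 33 = -17100 + 33 = -17067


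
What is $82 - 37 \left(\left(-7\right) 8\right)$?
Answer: $2154$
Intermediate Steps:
$82 - 37 \left(\left(-7\right) 8\right) = 82 - -2072 = 82 + 2072 = 2154$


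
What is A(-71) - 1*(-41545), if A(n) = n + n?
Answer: 41403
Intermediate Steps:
A(n) = 2*n
A(-71) - 1*(-41545) = 2*(-71) - 1*(-41545) = -142 + 41545 = 41403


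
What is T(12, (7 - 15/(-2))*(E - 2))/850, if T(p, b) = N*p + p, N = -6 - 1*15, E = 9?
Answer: -24/85 ≈ -0.28235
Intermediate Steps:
N = -21 (N = -6 - 15 = -21)
T(p, b) = -20*p (T(p, b) = -21*p + p = -20*p)
T(12, (7 - 15/(-2))*(E - 2))/850 = -20*12/850 = -240*1/850 = -24/85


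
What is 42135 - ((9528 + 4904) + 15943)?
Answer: 11760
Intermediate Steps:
42135 - ((9528 + 4904) + 15943) = 42135 - (14432 + 15943) = 42135 - 1*30375 = 42135 - 30375 = 11760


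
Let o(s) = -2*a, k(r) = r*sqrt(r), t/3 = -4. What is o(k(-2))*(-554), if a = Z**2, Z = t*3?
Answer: 1435968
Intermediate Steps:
t = -12 (t = 3*(-4) = -12)
k(r) = r**(3/2)
Z = -36 (Z = -12*3 = -36)
a = 1296 (a = (-36)**2 = 1296)
o(s) = -2592 (o(s) = -2*1296 = -2592)
o(k(-2))*(-554) = -2592*(-554) = 1435968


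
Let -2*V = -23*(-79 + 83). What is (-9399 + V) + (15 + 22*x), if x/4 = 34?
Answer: -6346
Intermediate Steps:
x = 136 (x = 4*34 = 136)
V = 46 (V = -(-23)*(-79 + 83)/2 = -(-23)*4/2 = -1/2*(-92) = 46)
(-9399 + V) + (15 + 22*x) = (-9399 + 46) + (15 + 22*136) = -9353 + (15 + 2992) = -9353 + 3007 = -6346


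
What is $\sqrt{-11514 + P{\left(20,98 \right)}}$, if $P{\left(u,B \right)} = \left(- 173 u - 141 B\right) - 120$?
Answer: $4 i \sqrt{1807} \approx 170.04 i$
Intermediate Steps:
$P{\left(u,B \right)} = -120 - 173 u - 141 B$
$\sqrt{-11514 + P{\left(20,98 \right)}} = \sqrt{-11514 - 17398} = \sqrt{-28912} = 4 i \sqrt{1807}$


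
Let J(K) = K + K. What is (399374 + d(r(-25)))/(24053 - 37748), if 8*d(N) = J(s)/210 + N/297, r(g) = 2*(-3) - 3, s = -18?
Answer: -3690215527/126541800 ≈ -29.162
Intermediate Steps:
r(g) = -9 (r(g) = -6 - 3 = -9)
J(K) = 2*K
d(N) = -3/140 + N/2376 (d(N) = ((2*(-18))/210 + N/297)/8 = (-36*1/210 + N*(1/297))/8 = (-6/35 + N/297)/8 = -3/140 + N/2376)
(399374 + d(r(-25)))/(24053 - 37748) = (399374 + (-3/140 + (1/2376)*(-9)))/(24053 - 37748) = (399374 + (-3/140 - 1/264))/(-13695) = (399374 - 233/9240)*(-1/13695) = (3690215527/9240)*(-1/13695) = -3690215527/126541800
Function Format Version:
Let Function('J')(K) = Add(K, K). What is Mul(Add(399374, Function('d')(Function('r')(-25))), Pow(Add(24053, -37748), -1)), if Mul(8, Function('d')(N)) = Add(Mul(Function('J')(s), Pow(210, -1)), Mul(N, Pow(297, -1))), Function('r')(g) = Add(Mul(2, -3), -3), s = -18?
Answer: Rational(-3690215527, 126541800) ≈ -29.162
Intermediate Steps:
Function('r')(g) = -9 (Function('r')(g) = Add(-6, -3) = -9)
Function('J')(K) = Mul(2, K)
Function('d')(N) = Add(Rational(-3, 140), Mul(Rational(1, 2376), N)) (Function('d')(N) = Mul(Rational(1, 8), Add(Mul(Mul(2, -18), Pow(210, -1)), Mul(N, Pow(297, -1)))) = Mul(Rational(1, 8), Add(Mul(-36, Rational(1, 210)), Mul(N, Rational(1, 297)))) = Mul(Rational(1, 8), Add(Rational(-6, 35), Mul(Rational(1, 297), N))) = Add(Rational(-3, 140), Mul(Rational(1, 2376), N)))
Mul(Add(399374, Function('d')(Function('r')(-25))), Pow(Add(24053, -37748), -1)) = Mul(Add(399374, Add(Rational(-3, 140), Mul(Rational(1, 2376), -9))), Pow(Add(24053, -37748), -1)) = Mul(Add(399374, Add(Rational(-3, 140), Rational(-1, 264))), Pow(-13695, -1)) = Mul(Add(399374, Rational(-233, 9240)), Rational(-1, 13695)) = Mul(Rational(3690215527, 9240), Rational(-1, 13695)) = Rational(-3690215527, 126541800)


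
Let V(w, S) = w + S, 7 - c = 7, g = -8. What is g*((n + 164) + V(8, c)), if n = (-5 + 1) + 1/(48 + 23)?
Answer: -95432/71 ≈ -1344.1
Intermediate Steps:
c = 0 (c = 7 - 1*7 = 7 - 7 = 0)
n = -283/71 (n = -4 + 1/71 = -283/71 ≈ -3.9859)
V(w, S) = S + w
g*((n + 164) + V(8, c)) = -8*((-283/71 + 164) + (0 + 8)) = -8*(11361/71 + 8) = -8*11929/71 = -95432/71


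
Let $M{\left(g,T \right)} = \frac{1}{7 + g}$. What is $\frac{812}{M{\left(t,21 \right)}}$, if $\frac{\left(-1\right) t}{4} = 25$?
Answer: $-75516$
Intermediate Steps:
$t = -100$ ($t = \left(-4\right) 25 = -100$)
$\frac{812}{M{\left(t,21 \right)}} = \frac{812}{\frac{1}{7 - 100}} = \frac{812}{\frac{1}{-93}} = \frac{812}{- \frac{1}{93}} = 812 \left(-93\right) = -75516$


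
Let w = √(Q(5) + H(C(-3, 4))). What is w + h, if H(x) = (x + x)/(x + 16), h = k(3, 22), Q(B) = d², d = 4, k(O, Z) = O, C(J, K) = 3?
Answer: 3 + √5890/19 ≈ 7.0393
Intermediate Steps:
Q(B) = 16 (Q(B) = 4² = 16)
h = 3
H(x) = 2*x/(16 + x) (H(x) = (2*x)/(16 + x) = 2*x/(16 + x))
w = √5890/19 (w = √(16 + 2*3/(16 + 3)) = √(16 + 2*3/19) = √(16 + 2*3*(1/19)) = √(16 + 6/19) = √(310/19) = √5890/19 ≈ 4.0393)
w + h = √5890/19 + 3 = 3 + √5890/19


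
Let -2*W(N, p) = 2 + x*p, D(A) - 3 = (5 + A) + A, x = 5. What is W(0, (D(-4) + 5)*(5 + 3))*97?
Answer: -9797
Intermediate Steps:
D(A) = 8 + 2*A (D(A) = 3 + ((5 + A) + A) = 3 + (5 + 2*A) = 8 + 2*A)
W(N, p) = -1 - 5*p/2 (W(N, p) = -(2 + 5*p)/2 = -1 - 5*p/2)
W(0, (D(-4) + 5)*(5 + 3))*97 = (-1 - 5*((8 + 2*(-4)) + 5)*(5 + 3)/2)*97 = (-1 - 5*((8 - 8) + 5)*8/2)*97 = (-1 - 5*(0 + 5)*8/2)*97 = (-1 - 25*8/2)*97 = (-1 - 5/2*40)*97 = (-1 - 100)*97 = -101*97 = -9797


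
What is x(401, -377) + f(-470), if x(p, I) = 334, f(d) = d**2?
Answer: 221234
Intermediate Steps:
x(401, -377) + f(-470) = 334 + (-470)**2 = 334 + 220900 = 221234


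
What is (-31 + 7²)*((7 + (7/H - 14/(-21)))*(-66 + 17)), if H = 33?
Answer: -76440/11 ≈ -6949.1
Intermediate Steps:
(-31 + 7²)*((7 + (7/H - 14/(-21)))*(-66 + 17)) = (-31 + 7²)*((7 + (7/33 - 14/(-21)))*(-66 + 17)) = (-31 + 49)*((7 + (7*(1/33) - 14*(-1/21)))*(-49)) = 18*((7 + (7/33 + ⅔))*(-49)) = 18*((7 + 29/33)*(-49)) = 18*((260/33)*(-49)) = 18*(-12740/33) = -76440/11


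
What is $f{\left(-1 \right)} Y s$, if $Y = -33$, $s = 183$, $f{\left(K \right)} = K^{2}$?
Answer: $-6039$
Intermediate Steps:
$f{\left(-1 \right)} Y s = \left(-1\right)^{2} \left(-33\right) 183 = 1 \left(-33\right) 183 = \left(-33\right) 183 = -6039$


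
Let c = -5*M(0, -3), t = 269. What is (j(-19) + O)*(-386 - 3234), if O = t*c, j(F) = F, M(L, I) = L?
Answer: 68780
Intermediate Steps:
c = 0 (c = -5*0 = 0)
O = 0 (O = 269*0 = 0)
(j(-19) + O)*(-386 - 3234) = (-19 + 0)*(-386 - 3234) = -19*(-3620) = 68780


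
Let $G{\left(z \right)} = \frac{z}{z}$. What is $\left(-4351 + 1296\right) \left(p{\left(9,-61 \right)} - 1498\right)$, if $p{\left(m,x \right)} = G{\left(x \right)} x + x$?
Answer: $4949100$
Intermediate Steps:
$G{\left(z \right)} = 1$
$p{\left(m,x \right)} = 2 x$ ($p{\left(m,x \right)} = 1 x + x = x + x = 2 x$)
$\left(-4351 + 1296\right) \left(p{\left(9,-61 \right)} - 1498\right) = \left(-4351 + 1296\right) \left(2 \left(-61\right) - 1498\right) = - 3055 \left(-122 - 1498\right) = \left(-3055\right) \left(-1620\right) = 4949100$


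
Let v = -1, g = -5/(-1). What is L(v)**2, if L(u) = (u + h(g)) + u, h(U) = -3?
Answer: 25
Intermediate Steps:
g = 5 (g = -5*(-1) = 5)
L(u) = -3 + 2*u (L(u) = (u - 3) + u = (-3 + u) + u = -3 + 2*u)
L(v)**2 = (-3 + 2*(-1))**2 = (-3 - 2)**2 = (-5)**2 = 25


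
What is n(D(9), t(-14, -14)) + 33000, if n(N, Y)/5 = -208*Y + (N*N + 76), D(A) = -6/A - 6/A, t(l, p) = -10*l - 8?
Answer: -935020/9 ≈ -1.0389e+5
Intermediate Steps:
t(l, p) = -8 - 10*l
D(A) = -12/A
n(N, Y) = 380 - 1040*Y + 5*N² (n(N, Y) = 5*(-208*Y + (N*N + 76)) = 5*(-208*Y + (N² + 76)) = 5*(-208*Y + (76 + N²)) = 5*(76 + N² - 208*Y) = 380 - 1040*Y + 5*N²)
n(D(9), t(-14, -14)) + 33000 = (380 - 1040*(-8 - 10*(-14)) + 5*(-12/9)²) + 33000 = (380 - 1040*(-8 + 140) + 5*(-12*⅑)²) + 33000 = (380 - 1040*132 + 5*(-4/3)²) + 33000 = (380 - 137280 + 5*(16/9)) + 33000 = (380 - 137280 + 80/9) + 33000 = -1232020/9 + 33000 = -935020/9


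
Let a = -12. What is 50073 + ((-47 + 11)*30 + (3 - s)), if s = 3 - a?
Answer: 48981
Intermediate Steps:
s = 15 (s = 3 - 1*(-12) = 3 + 12 = 15)
50073 + ((-47 + 11)*30 + (3 - s)) = 50073 + ((-47 + 11)*30 + (3 - 1*15)) = 50073 + (-36*30 + (3 - 15)) = 50073 + (-1080 - 12) = 50073 - 1092 = 48981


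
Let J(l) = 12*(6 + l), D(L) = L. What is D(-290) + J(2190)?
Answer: 26062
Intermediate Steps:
J(l) = 72 + 12*l
D(-290) + J(2190) = -290 + (72 + 12*2190) = -290 + (72 + 26280) = -290 + 26352 = 26062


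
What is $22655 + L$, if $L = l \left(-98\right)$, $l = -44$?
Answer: $26967$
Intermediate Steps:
$L = 4312$ ($L = \left(-44\right) \left(-98\right) = 4312$)
$22655 + L = 22655 + 4312 = 26967$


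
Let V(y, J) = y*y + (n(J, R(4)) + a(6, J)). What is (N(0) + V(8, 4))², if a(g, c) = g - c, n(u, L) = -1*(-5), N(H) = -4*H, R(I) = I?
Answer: 5041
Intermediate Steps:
n(u, L) = 5
V(y, J) = 11 + y² - J (V(y, J) = y*y + (5 + (6 - J)) = y² + (11 - J) = 11 + y² - J)
(N(0) + V(8, 4))² = (-4*0 + (11 + 8² - 1*4))² = (0 + (11 + 64 - 4))² = (0 + 71)² = 71² = 5041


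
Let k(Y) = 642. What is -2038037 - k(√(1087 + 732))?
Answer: -2038679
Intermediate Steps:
-2038037 - k(√(1087 + 732)) = -2038037 - 1*642 = -2038037 - 642 = -2038679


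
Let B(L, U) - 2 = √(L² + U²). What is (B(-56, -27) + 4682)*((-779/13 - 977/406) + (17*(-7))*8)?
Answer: -12538203802/2639 - 5353631*√3865/5278 ≈ -4.8142e+6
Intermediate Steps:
B(L, U) = 2 + √(L² + U²)
(B(-56, -27) + 4682)*((-779/13 - 977/406) + (17*(-7))*8) = ((2 + √((-56)² + (-27)²)) + 4682)*((-779/13 - 977/406) + (17*(-7))*8) = ((2 + √(3136 + 729)) + 4682)*((-779*1/13 - 977*1/406) - 119*8) = ((2 + √3865) + 4682)*((-779/13 - 977/406) - 952) = (4684 + √3865)*(-328975/5278 - 952) = (4684 + √3865)*(-5353631/5278) = -12538203802/2639 - 5353631*√3865/5278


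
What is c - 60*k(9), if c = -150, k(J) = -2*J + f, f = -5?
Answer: 1230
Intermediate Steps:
k(J) = -5 - 2*J (k(J) = -2*J - 5 = -5 - 2*J)
c - 60*k(9) = -150 - 60*(-5 - 2*9) = -150 - 60*(-5 - 18) = -150 - 60*(-23) = -150 + 1380 = 1230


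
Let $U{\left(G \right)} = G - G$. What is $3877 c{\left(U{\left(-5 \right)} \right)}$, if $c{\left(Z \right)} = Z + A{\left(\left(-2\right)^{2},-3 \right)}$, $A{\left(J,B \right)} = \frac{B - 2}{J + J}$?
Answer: $- \frac{19385}{8} \approx -2423.1$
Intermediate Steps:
$U{\left(G \right)} = 0$
$A{\left(J,B \right)} = \frac{-2 + B}{2 J}$
$c{\left(Z \right)} = - \frac{5}{8} + Z$ ($c{\left(Z \right)} = Z + \frac{-2 - 3}{2 \left(-2\right)^{2}} = Z + \frac{1}{2} \cdot \frac{1}{4} \left(-5\right) = Z - \frac{5}{8} = - \frac{5}{8} + Z$)
$3877 c{\left(U{\left(-5 \right)} \right)} = 3877 \left(- \frac{5}{8} + 0\right) = 3877 \left(- \frac{5}{8}\right) = - \frac{19385}{8}$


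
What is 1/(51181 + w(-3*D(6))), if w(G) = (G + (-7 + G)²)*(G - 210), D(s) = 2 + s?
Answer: -1/168077 ≈ -5.9497e-6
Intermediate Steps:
w(G) = (-210 + G)*(G + (-7 + G)²) (w(G) = (G + (-7 + G)²)*(-210 + G) = (-210 + G)*(G + (-7 + G)²))
1/(51181 + w(-3*D(6))) = 1/(51181 + (-10290 + (-3*(2 + 6))³ - 223*9*(2 + 6)² + 2779*(-3*(2 + 6)))) = 1/(51181 + (-10290 + (-3*8)³ - 223*(-3*8)² + 2779*(-3*8))) = 1/(51181 + (-10290 + (-24)³ - 223*(-24)² + 2779*(-24))) = 1/(51181 + (-10290 - 13824 - 223*576 - 66696)) = 1/(51181 + (-10290 - 13824 - 128448 - 66696)) = 1/(51181 - 219258) = 1/(-168077) = -1/168077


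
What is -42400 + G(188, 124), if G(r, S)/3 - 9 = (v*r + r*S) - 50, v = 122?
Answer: 96221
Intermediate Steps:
G(r, S) = -123 + 366*r + 3*S*r (G(r, S) = 27 + 3*((122*r + r*S) - 50) = 27 + 3*((122*r + S*r) - 50) = 27 + 3*(-50 + 122*r + S*r) = 27 + (-150 + 366*r + 3*S*r) = -123 + 366*r + 3*S*r)
-42400 + G(188, 124) = -42400 + (-123 + 366*188 + 3*124*188) = -42400 + (-123 + 68808 + 69936) = -42400 + 138621 = 96221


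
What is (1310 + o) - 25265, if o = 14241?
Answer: -9714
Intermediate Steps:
(1310 + o) - 25265 = (1310 + 14241) - 25265 = 15551 - 25265 = -9714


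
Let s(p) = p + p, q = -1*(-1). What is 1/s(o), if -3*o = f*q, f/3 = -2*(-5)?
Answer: -1/20 ≈ -0.050000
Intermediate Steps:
f = 30 (f = 3*(-2*(-5)) = 3*10 = 30)
q = 1
o = -10 ≈ -10.000
s(p) = 2*p
1/s(o) = 1/(2*(-10)) = 1/(-20) = -1/20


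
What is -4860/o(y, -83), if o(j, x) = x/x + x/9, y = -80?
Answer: 21870/37 ≈ 591.08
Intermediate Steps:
o(j, x) = 1 + x/9 (o(j, x) = 1 + x*(⅑) = 1 + x/9)
-4860/o(y, -83) = -4860/(1 + (⅑)*(-83)) = -4860/(1 - 83/9) = -4860/(-74/9) = -4860*(-9/74) = 21870/37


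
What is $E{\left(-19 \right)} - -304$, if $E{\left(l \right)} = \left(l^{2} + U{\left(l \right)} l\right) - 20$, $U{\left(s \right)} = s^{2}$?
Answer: $-6214$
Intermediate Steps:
$E{\left(l \right)} = -20 + l^{2} + l^{3}$ ($E{\left(l \right)} = \left(l^{2} + l^{2} l\right) - 20 = \left(l^{2} + l^{3}\right) - 20 = -20 + l^{2} + l^{3}$)
$E{\left(-19 \right)} - -304 = \left(-20 + \left(-19\right)^{2} + \left(-19\right)^{3}\right) - -304 = \left(-20 + 361 - 6859\right) + 304 = -6518 + 304 = -6214$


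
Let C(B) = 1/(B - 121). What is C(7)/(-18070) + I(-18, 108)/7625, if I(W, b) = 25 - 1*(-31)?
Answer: 23073301/3141469500 ≈ 0.0073447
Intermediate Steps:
I(W, b) = 56 (I(W, b) = 25 + 31 = 56)
C(B) = 1/(-121 + B)
C(7)/(-18070) + I(-18, 108)/7625 = 1/((-121 + 7)*(-18070)) + 56/7625 = -1/18070/(-114) + 56*(1/7625) = -1/114*(-1/18070) + 56/7625 = 1/2059980 + 56/7625 = 23073301/3141469500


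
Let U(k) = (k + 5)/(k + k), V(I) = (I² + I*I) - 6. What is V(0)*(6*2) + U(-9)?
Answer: -646/9 ≈ -71.778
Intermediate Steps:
V(I) = -6 + 2*I² (V(I) = (I² + I²) - 6 = 2*I² - 6 = -6 + 2*I²)
U(k) = (5 + k)/(2*k) (U(k) = (5 + k)/((2*k)) = (5 + k)*(1/(2*k)) = (5 + k)/(2*k))
V(0)*(6*2) + U(-9) = (-6 + 2*0²)*(6*2) + (½)*(5 - 9)/(-9) = (-6 + 2*0)*12 + (½)*(-⅑)*(-4) = (-6 + 0)*12 + 2/9 = -6*12 + 2/9 = -72 + 2/9 = -646/9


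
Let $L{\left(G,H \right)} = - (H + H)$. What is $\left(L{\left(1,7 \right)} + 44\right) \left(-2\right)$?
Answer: $-60$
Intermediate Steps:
$L{\left(G,H \right)} = - 2 H$
$\left(L{\left(1,7 \right)} + 44\right) \left(-2\right) = \left(\left(-2\right) 7 + 44\right) \left(-2\right) = \left(-14 + 44\right) \left(-2\right) = 30 \left(-2\right) = -60$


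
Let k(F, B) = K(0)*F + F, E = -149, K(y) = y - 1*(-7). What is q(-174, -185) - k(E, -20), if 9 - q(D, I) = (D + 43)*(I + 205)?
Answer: 3821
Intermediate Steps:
K(y) = 7 + y (K(y) = y + 7 = 7 + y)
q(D, I) = 9 - (43 + D)*(205 + I) (q(D, I) = 9 - (D + 43)*(I + 205) = 9 - (43 + D)*(205 + I))
k(F, B) = 8*F (k(F, B) = (7 + 0)*F + F = 7*F + F = 8*F)
q(-174, -185) - k(E, -20) = (-8806 - 205*(-174) - 43*(-185) - 1*(-174)*(-185)) - 8*(-149) = (-8806 + 35670 + 7955 - 32190) - 1*(-1192) = 2629 + 1192 = 3821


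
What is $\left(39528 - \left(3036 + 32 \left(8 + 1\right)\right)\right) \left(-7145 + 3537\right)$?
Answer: $-130624032$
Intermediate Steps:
$\left(39528 - \left(3036 + 32 \left(8 + 1\right)\right)\right) \left(-7145 + 3537\right) = \left(39528 + \left(\left(6141 - 288\right) - 9177\right)\right) \left(-3608\right) = \left(39528 + \left(5853 - 9177\right)\right) \left(-3608\right) = \left(39528 - 3324\right) \left(-3608\right) = 36204 \left(-3608\right) = -130624032$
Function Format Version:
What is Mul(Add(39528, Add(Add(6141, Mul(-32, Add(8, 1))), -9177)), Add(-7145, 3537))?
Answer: -130624032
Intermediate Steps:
Mul(Add(39528, Add(Add(6141, Mul(-32, Add(8, 1))), -9177)), Add(-7145, 3537)) = Mul(Add(39528, Add(Add(6141, Mul(-32, 9)), -9177)), -3608) = Mul(Add(39528, Add(Add(6141, -288), -9177)), -3608) = Mul(Add(39528, Add(5853, -9177)), -3608) = Mul(Add(39528, -3324), -3608) = Mul(36204, -3608) = -130624032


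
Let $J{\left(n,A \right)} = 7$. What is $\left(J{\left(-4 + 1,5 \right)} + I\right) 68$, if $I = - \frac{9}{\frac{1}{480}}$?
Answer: $-293284$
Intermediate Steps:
$I = -4320$ ($I = - 9 \frac{1}{\frac{1}{480}} = \left(-9\right) 480 = -4320$)
$\left(J{\left(-4 + 1,5 \right)} + I\right) 68 = \left(7 - 4320\right) 68 = \left(-4313\right) 68 = -293284$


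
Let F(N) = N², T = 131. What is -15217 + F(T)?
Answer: 1944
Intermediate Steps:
-15217 + F(T) = -15217 + 131² = -15217 + 17161 = 1944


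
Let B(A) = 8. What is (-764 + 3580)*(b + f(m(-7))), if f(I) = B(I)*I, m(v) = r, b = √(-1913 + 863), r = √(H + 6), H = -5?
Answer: 22528 + 14080*I*√42 ≈ 22528.0 + 91249.0*I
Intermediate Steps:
r = 1 (r = √(-5 + 6) = √1 = 1)
b = 5*I*√42 (b = √(-1050) = 5*I*√42 ≈ 32.404*I)
m(v) = 1
f(I) = 8*I
(-764 + 3580)*(b + f(m(-7))) = (-764 + 3580)*(5*I*√42 + 8*1) = 2816*(5*I*√42 + 8) = 2816*(8 + 5*I*√42) = 22528 + 14080*I*√42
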